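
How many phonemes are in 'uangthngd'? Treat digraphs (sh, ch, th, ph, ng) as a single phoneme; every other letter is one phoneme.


Parsing 'uangthngd' greedily, digraphs first:
  'u' -> vowel phoneme (phonemes so far: 1)
  'a' -> vowel phoneme (phonemes so far: 2)
  'ng' -> digraph (1 consonant phoneme) (phonemes so far: 3)
  'th' -> digraph (1 consonant phoneme) (phonemes so far: 4)
  'ng' -> digraph (1 consonant phoneme) (phonemes so far: 5)
  'd' -> consonant phoneme (phonemes so far: 6)
Total phonemes: 6

6


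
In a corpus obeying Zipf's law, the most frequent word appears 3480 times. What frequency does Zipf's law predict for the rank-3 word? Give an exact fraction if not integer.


Zipf's law: freq(rank) = f1 / rank
f1 = 3480, rank = 3
freq = 3480 / 3
= 1160

1160


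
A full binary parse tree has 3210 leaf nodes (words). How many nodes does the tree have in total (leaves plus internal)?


Leaf nodes (terminals): 3210
Internal nodes = n - 1 = 3210 - 1 = 3209
Total = leaves + internal = 3210 + 3209 = 6419

6419


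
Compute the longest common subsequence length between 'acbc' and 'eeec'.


DP table for LCS of 'acbc' and 'eeec':
       e  e  e  c
    0  0  0  0  0
  a 0  0  0  0  0
  c 0  0  0  0  1
  b 0  0  0  0  1
  c 0  0  0  0  1
LCS: 'c'
LCS length = 1

1


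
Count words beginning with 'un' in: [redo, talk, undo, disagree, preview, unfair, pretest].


Checking each word for prefix 'un':
  'redo' -> no (count: 0)
  'talk' -> no (count: 0)
  'undo' -> YES, starts with 'un' (count: 1)
  'disagree' -> no (count: 1)
  'preview' -> no (count: 1)
  'unfair' -> YES, starts with 'un' (count: 2)
  'pretest' -> no (count: 2)
Total with prefix 'un': 2

2


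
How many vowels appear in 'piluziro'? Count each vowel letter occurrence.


Scanning each character of 'piluziro':
  Position 1: 'p' -> consonant (running count: 0)
  Position 2: 'i' -> vowel (running count: 1)
  Position 3: 'l' -> consonant (running count: 1)
  Position 4: 'u' -> vowel (running count: 2)
  Position 5: 'z' -> consonant (running count: 2)
  Position 6: 'i' -> vowel (running count: 3)
  Position 7: 'r' -> consonant (running count: 3)
  Position 8: 'o' -> vowel (running count: 4)
Total vowels: 4

4


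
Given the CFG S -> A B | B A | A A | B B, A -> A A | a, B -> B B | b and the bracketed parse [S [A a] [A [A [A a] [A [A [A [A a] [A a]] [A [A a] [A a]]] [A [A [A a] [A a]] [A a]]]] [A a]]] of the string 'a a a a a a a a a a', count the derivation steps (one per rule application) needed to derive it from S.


Every bracketed nonterminal node [X ...] in the tree is produced by exactly one rule application.
Reading the tree off as a leftmost derivation:
  Step 1: S  =>  A A   (applied S -> A A)
  Step 2: A A  =>  a A   (applied A -> a)
  Step 3: a A  =>  a A A   (applied A -> A A)
  Step 4: a A A  =>  a A A A   (applied A -> A A)
  Step 5: a A A A  =>  a a A A   (applied A -> a)
  Step 6: a a A A  =>  a a A A A   (applied A -> A A)
  Step 7: a a A A A  =>  a a A A A A   (applied A -> A A)
  Step 8: a a A A A A  =>  a a A A A A A   (applied A -> A A)
  Step 9: a a A A A A A  =>  a a a A A A A   (applied A -> a)
  Step 10: a a a A A A A  =>  a a a a A A A   (applied A -> a)
  Step 11: a a a a A A A  =>  a a a a A A A A   (applied A -> A A)
  Step 12: a a a a A A A A  =>  a a a a a A A A   (applied A -> a)
  Step 13: a a a a a A A A  =>  a a a a a a A A   (applied A -> a)
  Step 14: a a a a a a A A  =>  a a a a a a A A A   (applied A -> A A)
  Step 15: a a a a a a A A A  =>  a a a a a a A A A A   (applied A -> A A)
  Step 16: a a a a a a A A A A  =>  a a a a a a a A A A   (applied A -> a)
  Step 17: a a a a a a a A A A  =>  a a a a a a a a A A   (applied A -> a)
  Step 18: a a a a a a a a A A  =>  a a a a a a a a a A   (applied A -> a)
  Step 19: a a a a a a a a a A  =>  a a a a a a a a a a   (applied A -> a)
Final yield: a a a a a a a a a a
Total rewrite steps: 19

19


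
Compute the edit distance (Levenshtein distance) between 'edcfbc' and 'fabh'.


Building DP table for s1='edcfbc' (len 6) and s2='fabh' (len 4):
       f  a  b  h
    0  1  2  3  4
  e 1  1  2  3  4
  d 2  2  2  3  4
  c 3  3  3  3  4
  f 4  3  4  4  4
  b 5  4  4  4  5
  c 6  5  5  5  5
Edit distance = dp[6][4] = 5

5


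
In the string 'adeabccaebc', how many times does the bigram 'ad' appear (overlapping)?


Scanning 'adeabccaebc' for bigram 'ad':
  Position 0: 'ad' -> MATCH
  Position 1: 'de' -> no
  Position 2: 'ea' -> no
  Position 3: 'ab' -> no
  Position 4: 'bc' -> no
  Position 5: 'cc' -> no
  Position 6: 'ca' -> no
  Position 7: 'ae' -> no
  Position 8: 'eb' -> no
  Position 9: 'bc' -> no
Total matches: 1

1


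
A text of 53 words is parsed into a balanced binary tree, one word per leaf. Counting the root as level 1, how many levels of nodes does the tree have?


In a balanced binary tree with n leaves the deepest leaf is ceil(log2(n)) edges below the root,
so counting node levels inclusive of root and leaves gives ceil(log2(n)) + 1 levels.
log2(53) = 5.7279
ceil(5.7279) = 6
levels = 6 + 1 = 7

7


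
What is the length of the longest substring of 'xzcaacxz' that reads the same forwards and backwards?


Scanning 'xzcaacxz' for palindromic substrings.
Substring at positions 2-5: 'caac'.
Check: reverse('caac') = 'caac' -> palindrome confirmed.
Neighbouring characters ('z' / 'x') break symmetry, so it cannot extend further.
No longer palindromic substring exists; longest length = 4

4


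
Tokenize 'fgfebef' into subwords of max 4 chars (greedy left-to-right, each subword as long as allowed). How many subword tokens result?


'fgfebef' has 7 characters.
Chunking with max size 4:
  Chunk 1: 'fgfe' (positions 0-3)
  Chunk 2: 'bef' (positions 4-6)
Total chunks: ceil(7 / 4) = 2

2


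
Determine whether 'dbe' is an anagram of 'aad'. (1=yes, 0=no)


Sort characters of 'dbe': 'bde'
Sort characters of 'aad': 'aad'
Sorted forms differ -> they are NOT anagrams
Result: 0

0


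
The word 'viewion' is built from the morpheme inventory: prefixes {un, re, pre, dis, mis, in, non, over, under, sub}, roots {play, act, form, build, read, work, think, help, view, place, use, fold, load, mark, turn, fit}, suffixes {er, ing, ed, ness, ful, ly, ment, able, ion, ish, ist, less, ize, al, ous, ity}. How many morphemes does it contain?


Segmenting 'viewion' against the inventory:
  'view' -> root (morpheme 1)
  'ion' -> suffix (morpheme 2)
Total morphemes: 2

2


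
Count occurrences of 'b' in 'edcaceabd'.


Scanning 'edcaceabd' for 'b':
  Position 7: 'b' -> MATCH (count: 1)
Total occurrences of 'b': 1

1


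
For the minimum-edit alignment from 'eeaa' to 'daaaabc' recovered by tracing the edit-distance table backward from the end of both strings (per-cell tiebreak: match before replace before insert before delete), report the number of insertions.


Edit distance = 5. Backtracking from cell (4, 7) with preference match > replace > insert > delete,
then listing the resulting alignment 'eeaa' -> 'daaaabc' left to right:
  Step 1: insert 'd' [insertion #1]
  Step 2: replace e->a
  Step 3: replace e->a
  Step 4: keep 'a'
  Step 5: keep 'a'
  Step 6: insert 'b' [insertion #2]
  Step 7: insert 'c' [insertion #3]
Total insertions: 3

3


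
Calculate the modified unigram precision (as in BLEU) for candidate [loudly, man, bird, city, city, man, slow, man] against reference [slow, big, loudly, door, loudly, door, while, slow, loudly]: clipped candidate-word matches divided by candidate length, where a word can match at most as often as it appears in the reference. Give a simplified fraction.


Reference word counts: {'big': 1, 'door': 2, 'loudly': 3, 'slow': 2, 'while': 1}
Checking each candidate word (with clipping):
  'loudly' -> in reference (ref count 3, used 1/3) -> match (matches: 1)
  'man' -> not in reference -> no match (matches: 1)
  'bird' -> not in reference -> no match (matches: 1)
  'city' -> not in reference -> no match (matches: 1)
  'city' -> not in reference -> no match (matches: 1)
  'man' -> not in reference -> no match (matches: 1)
  'slow' -> in reference (ref count 2, used 1/2) -> match (matches: 2)
  'man' -> not in reference -> no match (matches: 2)
Clipped matches: 2, Candidate length: 8
Precision = 2/8 = 1/4

1/4


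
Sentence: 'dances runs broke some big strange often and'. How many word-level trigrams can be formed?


Word trigrams from [8] words:
  Trigram 1: (dances runs broke)
  Trigram 2: (runs broke some)
  Trigram 3: (broke some big)
  Trigram 4: (some big strange)
  Trigram 5: (big strange often)
  Trigram 6: (strange often and)
Total word trigrams: 8 - 2 = 6

6


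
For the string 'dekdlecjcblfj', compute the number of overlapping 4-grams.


String 'dekdlecjcblfj' has length L = 13.
Number of overlapping n-grams = L - n + 1
Substituting: 13 - 4 + 1 = 10

10


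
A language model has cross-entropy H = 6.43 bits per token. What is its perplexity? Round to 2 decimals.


Perplexity formula: PP = 2^H
H = 6.43
PP = 2^6.43
Decompose: 2^6.43 = 2^6 * 2^0.43
2^6 = 64, 2^0.43 ~ 1.3472336
PP ~ 64 * 1.3472336 = 86.2229504
Rounded to 2 decimals: 86.22

86.22


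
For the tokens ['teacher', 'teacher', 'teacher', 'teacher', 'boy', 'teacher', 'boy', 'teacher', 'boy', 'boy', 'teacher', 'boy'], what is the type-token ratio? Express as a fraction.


Tokens: 12
Unique types: ('boy', 'teacher') = 2
TTR = 2/12
Simplify: divide both by 2 -> 1/6
TTR = 1/6

1/6


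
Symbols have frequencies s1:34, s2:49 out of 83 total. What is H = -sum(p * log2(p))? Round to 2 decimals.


Computing entropy H = -sum(p_i * log2(p_i)):
  s1: p = 34/83 = 0.4096, -p*log2(p) = 0.5274
  s2: p = 49/83 = 0.5904, -p*log2(p) = 0.4489
H = sum of terms = 0.9763
Rounded to 2 decimals: 0.98

0.98


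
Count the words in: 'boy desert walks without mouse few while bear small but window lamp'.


Counting words by splitting on spaces:
  Word 1: 'boy'
  Word 2: 'desert'
  Word 3: 'walks'
  Word 4: 'without'
  Word 5: 'mouse'
  Word 6: 'few'
  Word 7: 'while'
  Word 8: 'bear'
  Word 9: 'small'
  Word 10: 'but'
  Word 11: 'window'
  Word 12: 'lamp'
Total words: 12

12


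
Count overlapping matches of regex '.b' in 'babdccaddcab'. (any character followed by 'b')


Pattern: .b means any character followed by 'b'.
Scanning 'babdccaddcab' position-by-position:
  Pos 0: window 'ba' -> no
  Pos 1: window 'ab' -> MATCH
  Pos 2: window 'bd' -> no
  Pos 3: window 'dc' -> no
  Pos 4: window 'cc' -> no
  Pos 5: window 'ca' -> no
  Pos 6: window 'ad' -> no
  Pos 7: window 'dd' -> no
  Pos 8: window 'dc' -> no
  Pos 9: window 'ca' -> no
  Pos 10: window 'ab' -> MATCH
  Pos 11: window 'b' -> no
Total matches: 2

2


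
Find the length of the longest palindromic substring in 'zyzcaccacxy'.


Scanning 'zyzcaccacxy' for palindromic substrings.
Substring at positions 3-8: 'caccac'.
Check: reverse('caccac') = 'caccac' -> palindrome confirmed.
Neighbouring characters ('z' / 'x') break symmetry, so it cannot extend further.
No longer palindromic substring exists; longest length = 6

6


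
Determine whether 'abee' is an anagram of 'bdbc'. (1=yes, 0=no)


Sort characters of 'abee': 'abee'
Sort characters of 'bdbc': 'bbcd'
Sorted forms differ -> they are NOT anagrams
Result: 0

0


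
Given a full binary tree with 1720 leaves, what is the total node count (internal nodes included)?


Leaf nodes (terminals): 1720
Internal nodes = n - 1 = 1720 - 1 = 1719
Total = leaves + internal = 1720 + 1719 = 3439

3439


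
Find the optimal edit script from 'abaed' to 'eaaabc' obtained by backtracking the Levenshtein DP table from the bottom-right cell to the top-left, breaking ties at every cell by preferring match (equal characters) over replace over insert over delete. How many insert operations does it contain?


Edit distance = 4. Backtracking from cell (5, 6) with preference match > replace > insert > delete,
then listing the resulting alignment 'abaed' -> 'eaaabc' left to right:
  Step 1: insert 'e' [insertion #1]
  Step 2: keep 'a'
  Step 3: replace b->a
  Step 4: keep 'a'
  Step 5: replace e->b
  Step 6: replace d->c
Total insertions: 1

1


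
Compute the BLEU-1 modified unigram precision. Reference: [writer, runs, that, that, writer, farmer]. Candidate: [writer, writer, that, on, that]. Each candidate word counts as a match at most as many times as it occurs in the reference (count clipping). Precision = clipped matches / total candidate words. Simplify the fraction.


Reference word counts: {'farmer': 1, 'runs': 1, 'that': 2, 'writer': 2}
Checking each candidate word (with clipping):
  'writer' -> in reference (ref count 2, used 1/2) -> match (matches: 1)
  'writer' -> in reference (ref count 2, used 2/2) -> match (matches: 2)
  'that' -> in reference (ref count 2, used 1/2) -> match (matches: 3)
  'on' -> not in reference -> no match (matches: 3)
  'that' -> in reference (ref count 2, used 2/2) -> match (matches: 4)
Clipped matches: 4, Candidate length: 5
Precision = 4/5

4/5


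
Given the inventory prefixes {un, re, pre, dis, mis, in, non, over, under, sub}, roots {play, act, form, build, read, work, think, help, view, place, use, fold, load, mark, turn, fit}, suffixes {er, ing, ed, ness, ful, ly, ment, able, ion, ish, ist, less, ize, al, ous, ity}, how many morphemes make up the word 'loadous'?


Segmenting 'loadous' against the inventory:
  'load' -> root (morpheme 1)
  'ous' -> suffix (morpheme 2)
Total morphemes: 2

2


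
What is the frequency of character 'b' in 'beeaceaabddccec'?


Scanning 'beeaceaabddccec' for 'b':
  Position 0: 'b' -> MATCH (count: 1)
  Position 8: 'b' -> MATCH (count: 2)
Total occurrences of 'b': 2

2


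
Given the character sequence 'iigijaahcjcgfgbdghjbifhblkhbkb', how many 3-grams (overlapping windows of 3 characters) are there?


String 'iigijaahcjcgfgbdghjbifhblkhbkb' has length L = 30.
Number of overlapping n-grams = L - n + 1
Substituting: 30 - 3 + 1 = 28

28


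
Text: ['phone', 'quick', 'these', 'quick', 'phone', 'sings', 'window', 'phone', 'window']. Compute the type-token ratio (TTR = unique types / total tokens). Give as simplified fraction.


Tokens: 9
Unique types: ('phone', 'quick', 'sings', 'these', 'window') = 5
TTR = 5/9
Already in lowest terms.

5/9


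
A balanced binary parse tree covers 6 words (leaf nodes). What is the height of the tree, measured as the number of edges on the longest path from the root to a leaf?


In a balanced binary tree with n leaves the deepest leaf is ceil(log2(n)) edges below the root.
log2(6) = 2.5850
ceil(2.5850) = 3
height (edges) = 3

3


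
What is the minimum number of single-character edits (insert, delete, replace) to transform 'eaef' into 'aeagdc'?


Building DP table for s1='eaef' (len 4) and s2='aeagdc' (len 6):
       a  e  a  g  d  c
    0  1  2  3  4  5  6
  e 1  1  1  2  3  4  5
  a 2  1  2  1  2  3  4
  e 3  2  1  2  2  3  4
  f 4  3  2  2  3  3  4
Edit distance = dp[4][6] = 4

4


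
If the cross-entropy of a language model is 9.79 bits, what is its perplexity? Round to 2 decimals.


Perplexity formula: PP = 2^H
H = 9.79
PP = 2^9.79
Decompose: 2^9.79 = 2^9 * 2^0.79
2^9 = 512, 2^0.79 ~ 1.7290745
PP ~ 512 * 1.7290745 = 885.2861440
Rounded to 2 decimals: 885.29

885.29


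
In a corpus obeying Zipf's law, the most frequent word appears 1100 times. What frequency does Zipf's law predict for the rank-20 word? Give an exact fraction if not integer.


Zipf's law: freq(rank) = f1 / rank
f1 = 1100, rank = 20
freq = 1100 / 20
= 55

55


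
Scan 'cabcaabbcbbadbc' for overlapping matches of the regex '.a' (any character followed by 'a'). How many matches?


Pattern: .a means any character followed by 'a'.
Scanning 'cabcaabbcbbadbc' position-by-position:
  Pos 0: window 'ca' -> MATCH
  Pos 1: window 'ab' -> no
  Pos 2: window 'bc' -> no
  Pos 3: window 'ca' -> MATCH
  Pos 4: window 'aa' -> MATCH
  Pos 5: window 'ab' -> no
  Pos 6: window 'bb' -> no
  Pos 7: window 'bc' -> no
  Pos 8: window 'cb' -> no
  Pos 9: window 'bb' -> no
  Pos 10: window 'ba' -> MATCH
  Pos 11: window 'ad' -> no
  Pos 12: window 'db' -> no
  Pos 13: window 'bc' -> no
  Pos 14: window 'c' -> no
Total matches: 4

4


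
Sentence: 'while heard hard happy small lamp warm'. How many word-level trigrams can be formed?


Word trigrams from [7] words:
  Trigram 1: (while heard hard)
  Trigram 2: (heard hard happy)
  Trigram 3: (hard happy small)
  Trigram 4: (happy small lamp)
  Trigram 5: (small lamp warm)
Total word trigrams: 7 - 2 = 5

5


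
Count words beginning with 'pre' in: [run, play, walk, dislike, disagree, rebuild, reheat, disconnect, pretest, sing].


Checking each word for prefix 'pre':
  'run' -> no (count: 0)
  'play' -> no (count: 0)
  'walk' -> no (count: 0)
  'dislike' -> no (count: 0)
  'disagree' -> no (count: 0)
  'rebuild' -> no (count: 0)
  'reheat' -> no (count: 0)
  'disconnect' -> no (count: 0)
  'pretest' -> YES, starts with 'pre' (count: 1)
  'sing' -> no (count: 1)
Total with prefix 'pre': 1

1


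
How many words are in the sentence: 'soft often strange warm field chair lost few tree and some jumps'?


Counting words by splitting on spaces:
  Word 1: 'soft'
  Word 2: 'often'
  Word 3: 'strange'
  Word 4: 'warm'
  Word 5: 'field'
  Word 6: 'chair'
  Word 7: 'lost'
  Word 8: 'few'
  Word 9: 'tree'
  Word 10: 'and'
  Word 11: 'some'
  Word 12: 'jumps'
Total words: 12

12


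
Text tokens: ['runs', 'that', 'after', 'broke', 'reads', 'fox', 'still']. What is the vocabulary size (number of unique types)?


Listing all tokens and tracking unique types:
  Token 1: 'runs' -> NEW (unique so far: 1)
  Token 2: 'that' -> NEW (unique so far: 2)
  Token 3: 'after' -> NEW (unique so far: 3)
  Token 4: 'broke' -> NEW (unique so far: 4)
  Token 5: 'reads' -> NEW (unique so far: 5)
  Token 6: 'fox' -> NEW (unique so far: 6)
  Token 7: 'still' -> NEW (unique so far: 7)
Unique types: ('after', 'broke', 'fox', 'reads', 'runs', 'still', 'that')
Vocabulary size: 7

7


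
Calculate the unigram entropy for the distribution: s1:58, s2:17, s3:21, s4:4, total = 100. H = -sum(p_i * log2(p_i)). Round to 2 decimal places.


Computing entropy H = -sum(p_i * log2(p_i)):
  s1: p = 58/100 = 0.5800, -p*log2(p) = 0.4558
  s2: p = 17/100 = 0.1700, -p*log2(p) = 0.4346
  s3: p = 21/100 = 0.2100, -p*log2(p) = 0.4728
  s4: p = 4/100 = 0.0400, -p*log2(p) = 0.1858
H = sum of terms = 1.5490
Rounded to 2 decimals: 1.55

1.55


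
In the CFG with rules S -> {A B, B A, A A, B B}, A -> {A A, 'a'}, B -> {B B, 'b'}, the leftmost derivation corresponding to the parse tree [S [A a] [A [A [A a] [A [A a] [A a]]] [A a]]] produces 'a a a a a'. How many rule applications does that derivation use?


Every bracketed nonterminal node [X ...] in the tree is produced by exactly one rule application.
Reading the tree off as a leftmost derivation:
  Step 1: S  =>  A A   (applied S -> A A)
  Step 2: A A  =>  a A   (applied A -> a)
  Step 3: a A  =>  a A A   (applied A -> A A)
  Step 4: a A A  =>  a A A A   (applied A -> A A)
  Step 5: a A A A  =>  a a A A   (applied A -> a)
  Step 6: a a A A  =>  a a A A A   (applied A -> A A)
  Step 7: a a A A A  =>  a a a A A   (applied A -> a)
  Step 8: a a a A A  =>  a a a a A   (applied A -> a)
  Step 9: a a a a A  =>  a a a a a   (applied A -> a)
Final yield: a a a a a
Total rewrite steps: 9

9


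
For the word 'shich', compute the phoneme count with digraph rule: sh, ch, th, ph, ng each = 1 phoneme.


Parsing 'shich' greedily, digraphs first:
  'sh' -> digraph (1 consonant phoneme) (phonemes so far: 1)
  'i' -> vowel phoneme (phonemes so far: 2)
  'ch' -> digraph (1 consonant phoneme) (phonemes so far: 3)
Total phonemes: 3

3


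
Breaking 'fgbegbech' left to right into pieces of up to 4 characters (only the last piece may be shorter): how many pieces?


'fgbegbech' has 9 characters.
Chunking with max size 4:
  Chunk 1: 'fgbe' (positions 0-3)
  Chunk 2: 'gbec' (positions 4-7)
  Chunk 3: 'h' (positions 8-8)
Total chunks: ceil(9 / 4) = 3

3


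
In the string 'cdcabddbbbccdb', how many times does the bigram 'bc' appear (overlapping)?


Scanning 'cdcabddbbbccdb' for bigram 'bc':
  Position 0: 'cd' -> no
  Position 1: 'dc' -> no
  Position 2: 'ca' -> no
  Position 3: 'ab' -> no
  Position 4: 'bd' -> no
  Position 5: 'dd' -> no
  Position 6: 'db' -> no
  Position 7: 'bb' -> no
  Position 8: 'bb' -> no
  Position 9: 'bc' -> MATCH
  Position 10: 'cc' -> no
  Position 11: 'cd' -> no
  Position 12: 'db' -> no
Total matches: 1

1


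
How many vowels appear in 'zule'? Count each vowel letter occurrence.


Scanning each character of 'zule':
  Position 1: 'z' -> consonant (running count: 0)
  Position 2: 'u' -> vowel (running count: 1)
  Position 3: 'l' -> consonant (running count: 1)
  Position 4: 'e' -> vowel (running count: 2)
Total vowels: 2

2


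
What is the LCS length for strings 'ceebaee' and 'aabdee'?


DP table for LCS of 'ceebaee' and 'aabdee':
       a  a  b  d  e  e
    0  0  0  0  0  0  0
  c 0  0  0  0  0  0  0
  e 0  0  0  0  0  1  1
  e 0  0  0  0  0  1  2
  b 0  0  0  1  1  1  2
  a 0  1  1  1  1  1  2
  e 0  1  1  1  1  2  2
  e 0  1  1  1  1  2  3
LCS: 'bee'
LCS length = 3

3


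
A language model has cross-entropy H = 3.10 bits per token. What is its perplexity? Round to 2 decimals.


Perplexity formula: PP = 2^H
H = 3.10
PP = 2^3.10
Decompose: 2^3.10 = 2^3 * 2^0.10
2^3 = 8, 2^0.10 ~ 1.0717735
PP ~ 8 * 1.0717735 = 8.5741880
Rounded to 2 decimals: 8.57

8.57


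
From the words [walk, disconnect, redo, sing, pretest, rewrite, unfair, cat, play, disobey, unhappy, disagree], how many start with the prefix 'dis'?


Checking each word for prefix 'dis':
  'walk' -> no (count: 0)
  'disconnect' -> YES, starts with 'dis' (count: 1)
  'redo' -> no (count: 1)
  'sing' -> no (count: 1)
  'pretest' -> no (count: 1)
  'rewrite' -> no (count: 1)
  'unfair' -> no (count: 1)
  'cat' -> no (count: 1)
  'play' -> no (count: 1)
  'disobey' -> YES, starts with 'dis' (count: 2)
  'unhappy' -> no (count: 2)
  'disagree' -> YES, starts with 'dis' (count: 3)
Total with prefix 'dis': 3

3


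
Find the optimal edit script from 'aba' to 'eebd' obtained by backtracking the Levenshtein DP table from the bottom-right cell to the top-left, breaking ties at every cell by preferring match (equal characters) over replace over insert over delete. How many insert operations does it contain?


Edit distance = 3. Backtracking from cell (3, 4) with preference match > replace > insert > delete,
then listing the resulting alignment 'aba' -> 'eebd' left to right:
  Step 1: insert 'e' [insertion #1]
  Step 2: replace a->e
  Step 3: keep 'b'
  Step 4: replace a->d
Total insertions: 1

1


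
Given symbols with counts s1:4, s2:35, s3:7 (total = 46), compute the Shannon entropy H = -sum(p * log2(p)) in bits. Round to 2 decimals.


Computing entropy H = -sum(p_i * log2(p_i)):
  s1: p = 4/46 = 0.0870, -p*log2(p) = 0.3064
  s2: p = 35/46 = 0.7609, -p*log2(p) = 0.3000
  s3: p = 7/46 = 0.1522, -p*log2(p) = 0.4133
H = sum of terms = 1.0197
Rounded to 2 decimals: 1.02

1.02


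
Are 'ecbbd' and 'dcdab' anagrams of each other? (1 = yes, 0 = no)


Sort characters of 'ecbbd': 'bbcde'
Sort characters of 'dcdab': 'abcdd'
Sorted forms differ -> they are NOT anagrams
Result: 0

0


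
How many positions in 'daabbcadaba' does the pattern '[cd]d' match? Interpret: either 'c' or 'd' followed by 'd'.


Pattern: [cd]d means either 'c' or 'd' followed by 'd'.
Scanning 'daabbcadaba' position-by-position:
  Pos 0: window 'da' -> no
  Pos 1: window 'aa' -> no
  Pos 2: window 'ab' -> no
  Pos 3: window 'bb' -> no
  Pos 4: window 'bc' -> no
  Pos 5: window 'ca' -> no
  Pos 6: window 'ad' -> no
  Pos 7: window 'da' -> no
  Pos 8: window 'ab' -> no
  Pos 9: window 'ba' -> no
  Pos 10: window 'a' -> no
Total matches: 0

0


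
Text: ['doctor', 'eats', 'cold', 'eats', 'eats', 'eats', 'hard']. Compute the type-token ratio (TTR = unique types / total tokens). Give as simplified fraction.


Tokens: 7
Unique types: ('cold', 'doctor', 'eats', 'hard') = 4
TTR = 4/7
Already in lowest terms.

4/7


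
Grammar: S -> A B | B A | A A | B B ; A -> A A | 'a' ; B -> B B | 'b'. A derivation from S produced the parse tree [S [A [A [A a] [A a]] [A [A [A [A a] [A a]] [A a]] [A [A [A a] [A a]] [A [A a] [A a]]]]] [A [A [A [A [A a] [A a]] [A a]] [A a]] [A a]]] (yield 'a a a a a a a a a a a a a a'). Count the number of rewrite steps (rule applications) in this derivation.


Every bracketed nonterminal node [X ...] in the tree is produced by exactly one rule application.
Reading the tree off as a leftmost derivation:
  Step 1: S  =>  A A   (applied S -> A A)
  Step 2: A A  =>  A A A   (applied A -> A A)
  Step 3: A A A  =>  A A A A   (applied A -> A A)
  Step 4: A A A A  =>  a A A A   (applied A -> a)
  Step 5: a A A A  =>  a a A A   (applied A -> a)
  Step 6: a a A A  =>  a a A A A   (applied A -> A A)
  Step 7: a a A A A  =>  a a A A A A   (applied A -> A A)
  Step 8: a a A A A A  =>  a a A A A A A   (applied A -> A A)
  Step 9: a a A A A A A  =>  a a a A A A A   (applied A -> a)
  Step 10: a a a A A A A  =>  a a a a A A A   (applied A -> a)
  Step 11: a a a a A A A  =>  a a a a a A A   (applied A -> a)
  Step 12: a a a a a A A  =>  a a a a a A A A   (applied A -> A A)
  Step 13: a a a a a A A A  =>  a a a a a A A A A   (applied A -> A A)
  Step 14: a a a a a A A A A  =>  a a a a a a A A A   (applied A -> a)
  Step 15: a a a a a a A A A  =>  a a a a a a a A A   (applied A -> a)
  Step 16: a a a a a a a A A  =>  a a a a a a a A A A   (applied A -> A A)
  Step 17: a a a a a a a A A A  =>  a a a a a a a a A A   (applied A -> a)
  Step 18: a a a a a a a a A A  =>  a a a a a a a a a A   (applied A -> a)
  Step 19: a a a a a a a a a A  =>  a a a a a a a a a A A   (applied A -> A A)
  Step 20: a a a a a a a a a A A  =>  a a a a a a a a a A A A   (applied A -> A A)
  Step 21: a a a a a a a a a A A A  =>  a a a a a a a a a A A A A   (applied A -> A A)
  Step 22: a a a a a a a a a A A A A  =>  a a a a a a a a a A A A A A   (applied A -> A A)
  Step 23: a a a a a a a a a A A A A A  =>  a a a a a a a a a a A A A A   (applied A -> a)
  Step 24: a a a a a a a a a a A A A A  =>  a a a a a a a a a a a A A A   (applied A -> a)
  Step 25: a a a a a a a a a a a A A A  =>  a a a a a a a a a a a a A A   (applied A -> a)
  Step 26: a a a a a a a a a a a a A A  =>  a a a a a a a a a a a a a A   (applied A -> a)
  Step 27: a a a a a a a a a a a a a A  =>  a a a a a a a a a a a a a a   (applied A -> a)
Final yield: a a a a a a a a a a a a a a
Total rewrite steps: 27

27


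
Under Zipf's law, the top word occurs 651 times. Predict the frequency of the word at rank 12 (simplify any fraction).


Zipf's law: freq(rank) = f1 / rank
f1 = 651, rank = 12
freq = 651 / 12
GCD(651, 12) = 3
Simplified: 217/4

217/4


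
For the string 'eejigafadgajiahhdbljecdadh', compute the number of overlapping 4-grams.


String 'eejigafadgajiahhdbljecdadh' has length L = 26.
Number of overlapping n-grams = L - n + 1
Substituting: 26 - 4 + 1 = 23

23


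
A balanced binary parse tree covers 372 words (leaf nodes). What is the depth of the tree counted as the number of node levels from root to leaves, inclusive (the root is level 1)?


In a balanced binary tree with n leaves the deepest leaf is ceil(log2(n)) edges below the root,
so counting node levels inclusive of root and leaves gives ceil(log2(n)) + 1 levels.
log2(372) = 8.5392
ceil(8.5392) = 9
levels = 9 + 1 = 10

10


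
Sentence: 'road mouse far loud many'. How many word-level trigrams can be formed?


Word trigrams from [5] words:
  Trigram 1: (road mouse far)
  Trigram 2: (mouse far loud)
  Trigram 3: (far loud many)
Total word trigrams: 5 - 2 = 3

3


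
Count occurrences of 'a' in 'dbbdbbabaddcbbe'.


Scanning 'dbbdbbabaddcbbe' for 'a':
  Position 6: 'a' -> MATCH (count: 1)
  Position 8: 'a' -> MATCH (count: 2)
Total occurrences of 'a': 2

2


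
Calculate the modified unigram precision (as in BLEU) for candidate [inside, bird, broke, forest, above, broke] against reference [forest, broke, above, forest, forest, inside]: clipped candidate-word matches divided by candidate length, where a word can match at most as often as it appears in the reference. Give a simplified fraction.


Reference word counts: {'above': 1, 'broke': 1, 'forest': 3, 'inside': 1}
Checking each candidate word (with clipping):
  'inside' -> in reference (ref count 1, used 1/1) -> match (matches: 1)
  'bird' -> not in reference -> no match (matches: 1)
  'broke' -> in reference (ref count 1, used 1/1) -> match (matches: 2)
  'forest' -> in reference (ref count 3, used 1/3) -> match (matches: 3)
  'above' -> in reference (ref count 1, used 1/1) -> match (matches: 4)
  'broke' -> ref count 1 already used up (1/1) -> clipped, no match (matches: 4)
Clipped matches: 4, Candidate length: 6
Precision = 4/6 = 2/3

2/3


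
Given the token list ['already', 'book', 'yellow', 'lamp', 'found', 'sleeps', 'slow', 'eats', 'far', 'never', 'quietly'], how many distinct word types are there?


Listing all tokens and tracking unique types:
  Token 1: 'already' -> NEW (unique so far: 1)
  Token 2: 'book' -> NEW (unique so far: 2)
  Token 3: 'yellow' -> NEW (unique so far: 3)
  Token 4: 'lamp' -> NEW (unique so far: 4)
  Token 5: 'found' -> NEW (unique so far: 5)
  Token 6: 'sleeps' -> NEW (unique so far: 6)
  Token 7: 'slow' -> NEW (unique so far: 7)
  Token 8: 'eats' -> NEW (unique so far: 8)
  Token 9: 'far' -> NEW (unique so far: 9)
  Token 10: 'never' -> NEW (unique so far: 10)
  Token 11: 'quietly' -> NEW (unique so far: 11)
Unique types: ('already', 'book', 'eats', 'far', 'found', 'lamp', 'never', 'quietly', 'sleeps', 'slow', 'yellow')
Vocabulary size: 11

11


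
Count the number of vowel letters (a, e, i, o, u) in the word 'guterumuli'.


Scanning each character of 'guterumuli':
  Position 1: 'g' -> consonant (running count: 0)
  Position 2: 'u' -> vowel (running count: 1)
  Position 3: 't' -> consonant (running count: 1)
  Position 4: 'e' -> vowel (running count: 2)
  Position 5: 'r' -> consonant (running count: 2)
  Position 6: 'u' -> vowel (running count: 3)
  Position 7: 'm' -> consonant (running count: 3)
  Position 8: 'u' -> vowel (running count: 4)
  Position 9: 'l' -> consonant (running count: 4)
  Position 10: 'i' -> vowel (running count: 5)
Total vowels: 5

5


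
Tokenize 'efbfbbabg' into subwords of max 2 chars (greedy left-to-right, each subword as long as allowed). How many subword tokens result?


'efbfbbabg' has 9 characters.
Chunking with max size 2:
  Chunk 1: 'ef' (positions 0-1)
  Chunk 2: 'bf' (positions 2-3)
  Chunk 3: 'bb' (positions 4-5)
  Chunk 4: 'ab' (positions 6-7)
  Chunk 5: 'g' (positions 8-8)
Total chunks: ceil(9 / 2) = 5

5


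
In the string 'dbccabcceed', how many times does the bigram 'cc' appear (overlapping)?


Scanning 'dbccabcceed' for bigram 'cc':
  Position 0: 'db' -> no
  Position 1: 'bc' -> no
  Position 2: 'cc' -> MATCH
  Position 3: 'ca' -> no
  Position 4: 'ab' -> no
  Position 5: 'bc' -> no
  Position 6: 'cc' -> MATCH
  Position 7: 'ce' -> no
  Position 8: 'ee' -> no
  Position 9: 'ed' -> no
Total matches: 2

2


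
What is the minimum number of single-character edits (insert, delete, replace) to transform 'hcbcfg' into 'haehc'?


Building DP table for s1='hcbcfg' (len 6) and s2='haehc' (len 5):
       h  a  e  h  c
    0  1  2  3  4  5
  h 1  0  1  2  3  4
  c 2  1  1  2  3  3
  b 3  2  2  2  3  4
  c 4  3  3  3  3  3
  f 5  4  4  4  4  4
  g 6  5  5  5  5  5
Edit distance = dp[6][5] = 5

5


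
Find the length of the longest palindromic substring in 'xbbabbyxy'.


Scanning 'xbbabbyxy' for palindromic substrings.
Substring at positions 1-5: 'bbabb'.
Check: reverse('bbabb') = 'bbabb' -> palindrome confirmed.
Neighbouring characters ('x' / 'y') break symmetry, so it cannot extend further.
No longer palindromic substring exists; longest length = 5

5


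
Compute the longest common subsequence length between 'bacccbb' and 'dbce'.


DP table for LCS of 'bacccbb' and 'dbce':
       d  b  c  e
    0  0  0  0  0
  b 0  0  1  1  1
  a 0  0  1  1  1
  c 0  0  1  2  2
  c 0  0  1  2  2
  c 0  0  1  2  2
  b 0  0  1  2  2
  b 0  0  1  2  2
LCS: 'bc'
LCS length = 2

2


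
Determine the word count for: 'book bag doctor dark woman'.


Counting words by splitting on spaces:
  Word 1: 'book'
  Word 2: 'bag'
  Word 3: 'doctor'
  Word 4: 'dark'
  Word 5: 'woman'
Total words: 5

5


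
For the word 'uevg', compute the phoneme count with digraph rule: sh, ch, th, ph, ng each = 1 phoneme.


Parsing 'uevg' greedily, digraphs first:
  'u' -> vowel phoneme (phonemes so far: 1)
  'e' -> vowel phoneme (phonemes so far: 2)
  'v' -> consonant phoneme (phonemes so far: 3)
  'g' -> consonant phoneme (phonemes so far: 4)
Total phonemes: 4

4


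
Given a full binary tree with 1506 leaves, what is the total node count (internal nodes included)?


Leaf nodes (terminals): 1506
Internal nodes = n - 1 = 1506 - 1 = 1505
Total = leaves + internal = 1506 + 1505 = 3011

3011


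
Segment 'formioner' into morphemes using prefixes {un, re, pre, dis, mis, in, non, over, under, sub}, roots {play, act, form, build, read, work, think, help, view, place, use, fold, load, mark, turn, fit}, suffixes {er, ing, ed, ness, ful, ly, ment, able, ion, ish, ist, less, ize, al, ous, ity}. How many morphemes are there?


Segmenting 'formioner' against the inventory:
  'form' -> root (morpheme 1)
  'ion' -> suffix (morpheme 2)
  'er' -> suffix (morpheme 3)
Total morphemes: 3

3


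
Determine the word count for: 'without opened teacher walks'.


Counting words by splitting on spaces:
  Word 1: 'without'
  Word 2: 'opened'
  Word 3: 'teacher'
  Word 4: 'walks'
Total words: 4

4


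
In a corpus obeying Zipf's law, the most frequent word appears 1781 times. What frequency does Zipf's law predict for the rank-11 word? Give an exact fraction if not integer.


Zipf's law: freq(rank) = f1 / rank
f1 = 1781, rank = 11
freq = 1781 / 11
GCD(1781, 11) = 1
Simplified: 1781/11

1781/11


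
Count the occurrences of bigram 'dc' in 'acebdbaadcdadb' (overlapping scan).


Scanning 'acebdbaadcdadb' for bigram 'dc':
  Position 0: 'ac' -> no
  Position 1: 'ce' -> no
  Position 2: 'eb' -> no
  Position 3: 'bd' -> no
  Position 4: 'db' -> no
  Position 5: 'ba' -> no
  Position 6: 'aa' -> no
  Position 7: 'ad' -> no
  Position 8: 'dc' -> MATCH
  Position 9: 'cd' -> no
  Position 10: 'da' -> no
  Position 11: 'ad' -> no
  Position 12: 'db' -> no
Total matches: 1

1


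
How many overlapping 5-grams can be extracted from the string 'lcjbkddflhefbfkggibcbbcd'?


String 'lcjbkddflhefbfkggibcbbcd' has length L = 24.
Number of overlapping n-grams = L - n + 1
Substituting: 24 - 5 + 1 = 20

20


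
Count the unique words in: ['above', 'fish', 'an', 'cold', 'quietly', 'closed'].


Listing all tokens and tracking unique types:
  Token 1: 'above' -> NEW (unique so far: 1)
  Token 2: 'fish' -> NEW (unique so far: 2)
  Token 3: 'an' -> NEW (unique so far: 3)
  Token 4: 'cold' -> NEW (unique so far: 4)
  Token 5: 'quietly' -> NEW (unique so far: 5)
  Token 6: 'closed' -> NEW (unique so far: 6)
Unique types: ('above', 'an', 'closed', 'cold', 'fish', 'quietly')
Vocabulary size: 6

6


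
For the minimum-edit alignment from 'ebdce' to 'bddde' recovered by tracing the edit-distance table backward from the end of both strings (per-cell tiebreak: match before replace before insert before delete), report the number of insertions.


Edit distance = 3. Backtracking from cell (5, 5) with preference match > replace > insert > delete,
then listing the resulting alignment 'ebdce' -> 'bddde' left to right:
  Step 1: replace e->b
  Step 2: replace b->d
  Step 3: keep 'd'
  Step 4: replace c->d
  Step 5: keep 'e'
Total insertions: 0

0


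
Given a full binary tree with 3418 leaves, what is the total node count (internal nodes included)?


Leaf nodes (terminals): 3418
Internal nodes = n - 1 = 3418 - 1 = 3417
Total = leaves + internal = 3418 + 3417 = 6835

6835


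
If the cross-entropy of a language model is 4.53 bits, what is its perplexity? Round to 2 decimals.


Perplexity formula: PP = 2^H
H = 4.53
PP = 2^4.53
Decompose: 2^4.53 = 2^4 * 2^0.53
2^4 = 16, 2^0.53 ~ 1.4439292
PP ~ 16 * 1.4439292 = 23.1028672
Rounded to 2 decimals: 23.10

23.10


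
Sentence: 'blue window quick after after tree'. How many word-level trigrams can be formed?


Word trigrams from [6] words:
  Trigram 1: (blue window quick)
  Trigram 2: (window quick after)
  Trigram 3: (quick after after)
  Trigram 4: (after after tree)
Total word trigrams: 6 - 2 = 4

4


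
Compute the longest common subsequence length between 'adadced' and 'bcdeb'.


DP table for LCS of 'adadced' and 'bcdeb':
       b  c  d  e  b
    0  0  0  0  0  0
  a 0  0  0  0  0  0
  d 0  0  0  1  1  1
  a 0  0  0  1  1  1
  d 0  0  0  1  1  1
  c 0  0  1  1  1  1
  e 0  0  1  1  2  2
  d 0  0  1  2  2  2
LCS: 'de'
LCS length = 2

2


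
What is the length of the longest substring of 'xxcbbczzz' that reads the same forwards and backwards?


Scanning 'xxcbbczzz' for palindromic substrings.
Substring at positions 2-5: 'cbbc'.
Check: reverse('cbbc') = 'cbbc' -> palindrome confirmed.
Neighbouring characters ('x' / 'z') break symmetry, so it cannot extend further.
No longer palindromic substring exists; longest length = 4

4


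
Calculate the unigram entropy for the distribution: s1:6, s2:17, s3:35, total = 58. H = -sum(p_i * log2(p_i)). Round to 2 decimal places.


Computing entropy H = -sum(p_i * log2(p_i)):
  s1: p = 6/58 = 0.1034, -p*log2(p) = 0.3386
  s2: p = 17/58 = 0.2931, -p*log2(p) = 0.5189
  s3: p = 35/58 = 0.6034, -p*log2(p) = 0.4397
H = sum of terms = 1.2972
Rounded to 2 decimals: 1.30

1.30


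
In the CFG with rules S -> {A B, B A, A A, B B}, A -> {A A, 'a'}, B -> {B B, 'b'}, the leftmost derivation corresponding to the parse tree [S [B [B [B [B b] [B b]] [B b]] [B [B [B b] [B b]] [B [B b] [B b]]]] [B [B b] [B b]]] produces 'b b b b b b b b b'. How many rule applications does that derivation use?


Every bracketed nonterminal node [X ...] in the tree is produced by exactly one rule application.
Reading the tree off as a leftmost derivation:
  Step 1: S  =>  B B   (applied S -> B B)
  Step 2: B B  =>  B B B   (applied B -> B B)
  Step 3: B B B  =>  B B B B   (applied B -> B B)
  Step 4: B B B B  =>  B B B B B   (applied B -> B B)
  Step 5: B B B B B  =>  b B B B B   (applied B -> b)
  Step 6: b B B B B  =>  b b B B B   (applied B -> b)
  Step 7: b b B B B  =>  b b b B B   (applied B -> b)
  Step 8: b b b B B  =>  b b b B B B   (applied B -> B B)
  Step 9: b b b B B B  =>  b b b B B B B   (applied B -> B B)
  Step 10: b b b B B B B  =>  b b b b B B B   (applied B -> b)
  Step 11: b b b b B B B  =>  b b b b b B B   (applied B -> b)
  Step 12: b b b b b B B  =>  b b b b b B B B   (applied B -> B B)
  Step 13: b b b b b B B B  =>  b b b b b b B B   (applied B -> b)
  Step 14: b b b b b b B B  =>  b b b b b b b B   (applied B -> b)
  Step 15: b b b b b b b B  =>  b b b b b b b B B   (applied B -> B B)
  Step 16: b b b b b b b B B  =>  b b b b b b b b B   (applied B -> b)
  Step 17: b b b b b b b b B  =>  b b b b b b b b b   (applied B -> b)
Final yield: b b b b b b b b b
Total rewrite steps: 17

17


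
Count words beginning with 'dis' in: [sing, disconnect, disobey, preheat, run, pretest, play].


Checking each word for prefix 'dis':
  'sing' -> no (count: 0)
  'disconnect' -> YES, starts with 'dis' (count: 1)
  'disobey' -> YES, starts with 'dis' (count: 2)
  'preheat' -> no (count: 2)
  'run' -> no (count: 2)
  'pretest' -> no (count: 2)
  'play' -> no (count: 2)
Total with prefix 'dis': 2

2


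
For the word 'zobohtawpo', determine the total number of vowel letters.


Scanning each character of 'zobohtawpo':
  Position 1: 'z' -> consonant (running count: 0)
  Position 2: 'o' -> vowel (running count: 1)
  Position 3: 'b' -> consonant (running count: 1)
  Position 4: 'o' -> vowel (running count: 2)
  Position 5: 'h' -> consonant (running count: 2)
  Position 6: 't' -> consonant (running count: 2)
  Position 7: 'a' -> vowel (running count: 3)
  Position 8: 'w' -> consonant (running count: 3)
  Position 9: 'p' -> consonant (running count: 3)
  Position 10: 'o' -> vowel (running count: 4)
Total vowels: 4

4
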